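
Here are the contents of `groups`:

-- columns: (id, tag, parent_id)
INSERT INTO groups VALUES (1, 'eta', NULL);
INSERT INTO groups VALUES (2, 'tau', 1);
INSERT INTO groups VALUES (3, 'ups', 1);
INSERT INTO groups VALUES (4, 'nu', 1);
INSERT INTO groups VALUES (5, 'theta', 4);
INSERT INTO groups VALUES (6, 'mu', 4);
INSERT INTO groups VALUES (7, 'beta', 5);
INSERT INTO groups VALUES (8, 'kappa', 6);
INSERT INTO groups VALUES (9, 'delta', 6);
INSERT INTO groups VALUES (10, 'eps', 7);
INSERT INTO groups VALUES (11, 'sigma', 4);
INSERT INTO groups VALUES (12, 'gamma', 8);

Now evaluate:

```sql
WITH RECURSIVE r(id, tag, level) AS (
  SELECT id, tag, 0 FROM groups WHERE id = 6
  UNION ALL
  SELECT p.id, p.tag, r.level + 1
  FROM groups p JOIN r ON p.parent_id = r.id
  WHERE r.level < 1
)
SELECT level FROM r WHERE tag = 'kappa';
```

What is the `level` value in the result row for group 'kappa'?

1

Base: id=6 (mu) at level 0.
Iteration 1: rows with parent_id in {6} -> kappa (id 8, level 1), delta (id 9, level 1).
Iteration 2: level < 1 fails for all current rows; recursion stops.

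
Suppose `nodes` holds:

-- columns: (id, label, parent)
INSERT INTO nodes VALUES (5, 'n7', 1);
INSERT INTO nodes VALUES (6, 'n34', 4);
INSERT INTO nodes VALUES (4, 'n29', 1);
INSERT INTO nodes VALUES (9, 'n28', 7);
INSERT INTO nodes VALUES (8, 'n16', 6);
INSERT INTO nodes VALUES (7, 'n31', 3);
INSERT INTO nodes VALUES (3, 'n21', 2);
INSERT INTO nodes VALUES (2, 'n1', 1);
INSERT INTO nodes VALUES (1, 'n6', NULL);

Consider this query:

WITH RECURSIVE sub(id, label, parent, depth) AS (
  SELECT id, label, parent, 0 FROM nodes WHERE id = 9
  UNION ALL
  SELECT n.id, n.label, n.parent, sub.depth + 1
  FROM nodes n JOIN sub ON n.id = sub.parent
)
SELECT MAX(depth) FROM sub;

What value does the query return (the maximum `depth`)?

4

Base: id=9 (n28), parent=7, depth 0.
Iteration 1: join on id=7 -> n31 (id 7, parent=3, depth 1).
Iteration 2: join on id=3 -> n21 (id 3, parent=2, depth 2).
Iteration 3: join on id=2 -> n1 (id 2, parent=1, depth 3).
Iteration 4: join on id=1 -> n6 (id 1, parent=NULL, depth 4).
Iteration 5: parent is NULL; no match; recursion stops.
depth values: 0, 1, 2, 3, 4; the maximum is 4.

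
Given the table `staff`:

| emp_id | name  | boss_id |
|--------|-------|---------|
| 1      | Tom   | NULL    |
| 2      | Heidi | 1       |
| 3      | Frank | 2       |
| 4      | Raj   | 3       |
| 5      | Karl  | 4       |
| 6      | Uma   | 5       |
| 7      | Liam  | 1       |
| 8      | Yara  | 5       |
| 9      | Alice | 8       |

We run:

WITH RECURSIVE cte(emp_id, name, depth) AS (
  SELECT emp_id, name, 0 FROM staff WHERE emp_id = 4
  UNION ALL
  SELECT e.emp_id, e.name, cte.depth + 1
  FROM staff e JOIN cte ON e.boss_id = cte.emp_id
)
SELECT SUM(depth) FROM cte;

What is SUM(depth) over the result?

8

Base: emp_id=4 (Raj) at depth 0.
Iteration 1: rows with boss_id in {4} -> Karl (id 5, depth 1).
Iteration 2: rows with boss_id in {5} -> Uma (id 6, depth 2), Yara (id 8, depth 2).
Iteration 3: rows with boss_id in {6,8} -> Alice (id 9, depth 3).
Iteration 4: no rows with boss_id in {9}; recursion stops.
SUM(depth) = 0 + 1 + 2 + 2 + 3 = 8.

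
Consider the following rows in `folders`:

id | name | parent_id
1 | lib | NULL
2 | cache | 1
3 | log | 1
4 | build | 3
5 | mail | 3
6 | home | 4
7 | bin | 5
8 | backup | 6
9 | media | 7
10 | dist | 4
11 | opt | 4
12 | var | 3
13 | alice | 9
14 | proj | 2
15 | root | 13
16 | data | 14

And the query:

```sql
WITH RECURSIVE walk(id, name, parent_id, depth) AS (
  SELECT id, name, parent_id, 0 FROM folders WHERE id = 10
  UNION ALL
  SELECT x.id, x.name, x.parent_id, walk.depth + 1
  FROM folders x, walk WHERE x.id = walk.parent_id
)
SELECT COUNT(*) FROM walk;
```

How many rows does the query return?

Base: id=10 (dist), parent_id=4, depth 0.
Iteration 1: join on id=4 -> build (id 4, parent_id=3, depth 1).
Iteration 2: join on id=3 -> log (id 3, parent_id=1, depth 2).
Iteration 3: join on id=1 -> lib (id 1, parent_id=NULL, depth 3).
Iteration 4: parent_id is NULL; no match; recursion stops.
Total rows emitted: 4.

4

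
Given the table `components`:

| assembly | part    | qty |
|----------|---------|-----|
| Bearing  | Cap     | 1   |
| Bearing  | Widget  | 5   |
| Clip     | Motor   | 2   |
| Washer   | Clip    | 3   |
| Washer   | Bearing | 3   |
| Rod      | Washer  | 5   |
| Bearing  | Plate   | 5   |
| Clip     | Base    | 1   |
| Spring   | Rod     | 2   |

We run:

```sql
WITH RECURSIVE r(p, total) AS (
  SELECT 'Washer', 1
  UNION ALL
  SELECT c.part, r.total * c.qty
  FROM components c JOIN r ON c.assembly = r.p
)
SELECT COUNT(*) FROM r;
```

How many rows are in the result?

Base: (Washer, total=1).
Iteration 1: components of {Washer} -> Bearing = 1*3 = 3, Clip = 1*3 = 3.
Iteration 2: components of {Bearing,Clip} -> Base = 3*1 = 3, Cap = 3*1 = 3, Motor = 3*2 = 6, Plate = 3*5 = 15, Widget = 3*5 = 15.
Iteration 3: no further components; recursion stops.
Total rows emitted: 8.

8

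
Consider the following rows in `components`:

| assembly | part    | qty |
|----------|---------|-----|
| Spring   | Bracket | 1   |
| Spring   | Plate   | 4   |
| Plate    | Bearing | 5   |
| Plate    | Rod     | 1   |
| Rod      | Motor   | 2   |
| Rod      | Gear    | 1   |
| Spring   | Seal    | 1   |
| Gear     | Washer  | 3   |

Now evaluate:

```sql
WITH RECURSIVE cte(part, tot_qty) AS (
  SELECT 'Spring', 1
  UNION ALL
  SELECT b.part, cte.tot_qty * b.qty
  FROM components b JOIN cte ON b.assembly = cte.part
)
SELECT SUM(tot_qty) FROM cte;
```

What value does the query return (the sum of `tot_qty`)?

Base: (Spring, tot_qty=1).
Iteration 1: components of {Spring} -> Bracket = 1*1 = 1, Plate = 1*4 = 4, Seal = 1*1 = 1.
Iteration 2: components of {Bracket,Plate,Seal} -> Bearing = 4*5 = 20, Rod = 4*1 = 4.
Iteration 3: components of {Bearing,Rod} -> Gear = 4*1 = 4, Motor = 4*2 = 8.
Iteration 4: components of {Gear,Motor} -> Washer = 4*3 = 12.
Iteration 5: no further components; recursion stops.
SUM(tot_qty) = 1 + 1 + 4 + 1 + 20 + 4 + 8 + 4 + 12 = 55.

55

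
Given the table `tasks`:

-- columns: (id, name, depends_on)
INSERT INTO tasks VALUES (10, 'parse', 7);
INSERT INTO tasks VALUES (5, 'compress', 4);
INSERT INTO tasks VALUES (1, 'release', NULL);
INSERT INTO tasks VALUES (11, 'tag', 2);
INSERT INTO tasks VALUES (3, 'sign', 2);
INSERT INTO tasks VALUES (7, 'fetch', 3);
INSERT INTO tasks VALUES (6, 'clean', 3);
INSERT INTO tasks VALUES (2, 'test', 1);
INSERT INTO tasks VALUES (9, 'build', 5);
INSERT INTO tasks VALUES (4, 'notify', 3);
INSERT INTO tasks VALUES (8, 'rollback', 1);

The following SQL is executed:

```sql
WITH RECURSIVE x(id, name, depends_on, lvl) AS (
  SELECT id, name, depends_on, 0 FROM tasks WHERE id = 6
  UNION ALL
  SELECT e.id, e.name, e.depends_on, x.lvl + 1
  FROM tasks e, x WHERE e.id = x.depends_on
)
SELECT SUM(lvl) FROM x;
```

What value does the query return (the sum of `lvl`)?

6

Base: id=6 (clean), depends_on=3, lvl 0.
Iteration 1: join on id=3 -> sign (id 3, depends_on=2, lvl 1).
Iteration 2: join on id=2 -> test (id 2, depends_on=1, lvl 2).
Iteration 3: join on id=1 -> release (id 1, depends_on=NULL, lvl 3).
Iteration 4: depends_on is NULL; no match; recursion stops.
SUM(lvl) = 0 + 1 + 2 + 3 = 6.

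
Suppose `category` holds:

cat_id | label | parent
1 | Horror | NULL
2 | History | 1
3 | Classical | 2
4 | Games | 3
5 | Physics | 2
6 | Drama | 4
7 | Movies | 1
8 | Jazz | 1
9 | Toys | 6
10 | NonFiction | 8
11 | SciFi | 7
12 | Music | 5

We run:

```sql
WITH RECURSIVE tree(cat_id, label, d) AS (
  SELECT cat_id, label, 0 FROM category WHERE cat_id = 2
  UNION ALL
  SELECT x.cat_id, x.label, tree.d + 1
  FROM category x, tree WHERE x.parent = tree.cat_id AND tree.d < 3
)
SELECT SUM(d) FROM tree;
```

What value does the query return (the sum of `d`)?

Base: cat_id=2 (History) at d 0.
Iteration 1: rows with parent in {2} -> Classical (id 3, d 1), Physics (id 5, d 1).
Iteration 2: rows with parent in {3,5} -> Games (id 4, d 2), Music (id 12, d 2).
Iteration 3: rows with parent in {4,12} -> Drama (id 6, d 3).
Iteration 4: d < 3 fails for all current rows; recursion stops.
SUM(d) = 0 + 1 + 1 + 2 + 2 + 3 = 9.

9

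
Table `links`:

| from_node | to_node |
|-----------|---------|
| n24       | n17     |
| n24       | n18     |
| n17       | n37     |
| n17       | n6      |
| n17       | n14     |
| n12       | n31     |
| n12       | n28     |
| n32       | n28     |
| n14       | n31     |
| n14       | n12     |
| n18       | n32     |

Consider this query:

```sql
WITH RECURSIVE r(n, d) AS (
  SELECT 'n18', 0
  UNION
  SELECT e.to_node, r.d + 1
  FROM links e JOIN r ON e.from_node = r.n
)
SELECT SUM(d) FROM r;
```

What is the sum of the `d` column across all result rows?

Base: (n18, d=0).
Iteration 1: edges from {n18} -> (n32, d=1).
Iteration 2: edges from {n32} -> (n28, d=2).
Iteration 3: no outgoing edges from {n28}; recursion stops.
SUM(d) = 0 + 1 + 2 = 3.

3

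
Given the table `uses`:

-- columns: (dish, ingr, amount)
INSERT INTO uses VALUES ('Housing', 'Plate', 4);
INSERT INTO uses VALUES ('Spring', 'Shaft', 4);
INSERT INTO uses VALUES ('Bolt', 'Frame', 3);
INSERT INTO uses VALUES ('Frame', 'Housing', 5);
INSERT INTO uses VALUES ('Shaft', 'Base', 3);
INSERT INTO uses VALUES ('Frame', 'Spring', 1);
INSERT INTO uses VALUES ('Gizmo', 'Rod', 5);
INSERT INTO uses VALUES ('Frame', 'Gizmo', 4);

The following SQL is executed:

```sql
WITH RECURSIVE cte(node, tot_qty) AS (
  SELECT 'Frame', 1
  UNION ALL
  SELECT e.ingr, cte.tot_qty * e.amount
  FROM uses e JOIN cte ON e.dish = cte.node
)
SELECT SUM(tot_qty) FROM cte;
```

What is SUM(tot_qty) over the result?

67

Base: (Frame, tot_qty=1).
Iteration 1: components of {Frame} -> Gizmo = 1*4 = 4, Housing = 1*5 = 5, Spring = 1*1 = 1.
Iteration 2: components of {Gizmo,Housing,Spring} -> Plate = 5*4 = 20, Rod = 4*5 = 20, Shaft = 1*4 = 4.
Iteration 3: components of {Plate,Rod,Shaft} -> Base = 4*3 = 12.
Iteration 4: no further components; recursion stops.
SUM(tot_qty) = 1 + 5 + 4 + 1 + 20 + 20 + 4 + 12 = 67.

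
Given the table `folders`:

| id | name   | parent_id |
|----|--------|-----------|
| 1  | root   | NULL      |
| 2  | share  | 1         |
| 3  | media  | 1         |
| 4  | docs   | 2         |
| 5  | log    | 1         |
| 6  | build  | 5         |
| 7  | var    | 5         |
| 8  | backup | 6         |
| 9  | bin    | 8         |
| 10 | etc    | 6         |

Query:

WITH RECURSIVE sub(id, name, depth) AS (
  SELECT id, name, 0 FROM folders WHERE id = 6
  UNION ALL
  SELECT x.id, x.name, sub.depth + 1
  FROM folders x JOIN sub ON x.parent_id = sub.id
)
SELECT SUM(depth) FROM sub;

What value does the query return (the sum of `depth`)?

Base: id=6 (build) at depth 0.
Iteration 1: rows with parent_id in {6} -> backup (id 8, depth 1), etc (id 10, depth 1).
Iteration 2: rows with parent_id in {8,10} -> bin (id 9, depth 2).
Iteration 3: no rows with parent_id in {9}; recursion stops.
SUM(depth) = 0 + 1 + 1 + 2 = 4.

4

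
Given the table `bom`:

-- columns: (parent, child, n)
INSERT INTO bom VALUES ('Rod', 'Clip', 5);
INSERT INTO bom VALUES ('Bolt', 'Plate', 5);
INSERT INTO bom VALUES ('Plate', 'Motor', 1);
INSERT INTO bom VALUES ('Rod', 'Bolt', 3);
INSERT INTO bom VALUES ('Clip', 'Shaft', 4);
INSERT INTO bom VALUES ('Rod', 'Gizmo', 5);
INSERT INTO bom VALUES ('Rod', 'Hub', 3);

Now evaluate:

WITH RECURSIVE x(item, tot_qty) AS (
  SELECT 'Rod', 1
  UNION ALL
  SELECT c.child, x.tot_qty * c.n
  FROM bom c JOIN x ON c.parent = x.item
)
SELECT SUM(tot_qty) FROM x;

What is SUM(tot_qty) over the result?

Base: (Rod, tot_qty=1).
Iteration 1: components of {Rod} -> Bolt = 1*3 = 3, Clip = 1*5 = 5, Gizmo = 1*5 = 5, Hub = 1*3 = 3.
Iteration 2: components of {Bolt,Clip,Gizmo,Hub} -> Plate = 3*5 = 15, Shaft = 5*4 = 20.
Iteration 3: components of {Plate,Shaft} -> Motor = 15*1 = 15.
Iteration 4: no further components; recursion stops.
SUM(tot_qty) = 1 + 3 + 5 + 3 + 5 + 15 + 20 + 15 = 67.

67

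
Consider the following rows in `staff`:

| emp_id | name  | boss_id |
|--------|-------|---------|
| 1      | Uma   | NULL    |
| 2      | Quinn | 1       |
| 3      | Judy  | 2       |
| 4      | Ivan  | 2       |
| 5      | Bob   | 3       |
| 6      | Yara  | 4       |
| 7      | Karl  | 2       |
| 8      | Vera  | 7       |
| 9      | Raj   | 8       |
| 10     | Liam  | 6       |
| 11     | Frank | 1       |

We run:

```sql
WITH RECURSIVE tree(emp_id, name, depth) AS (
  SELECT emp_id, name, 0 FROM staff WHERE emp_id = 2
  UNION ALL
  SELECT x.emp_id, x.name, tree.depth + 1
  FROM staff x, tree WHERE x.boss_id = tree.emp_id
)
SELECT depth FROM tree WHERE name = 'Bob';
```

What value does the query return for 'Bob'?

Base: emp_id=2 (Quinn) at depth 0.
Iteration 1: rows with boss_id in {2} -> Judy (id 3, depth 1), Ivan (id 4, depth 1), Karl (id 7, depth 1).
Iteration 2: rows with boss_id in {3,4,7} -> Bob (id 5, depth 2), Yara (id 6, depth 2), Vera (id 8, depth 2).
Iteration 3: rows with boss_id in {5,6,8} -> Raj (id 9, depth 3), Liam (id 10, depth 3).
Iteration 4: no rows with boss_id in {9,10}; recursion stops.

2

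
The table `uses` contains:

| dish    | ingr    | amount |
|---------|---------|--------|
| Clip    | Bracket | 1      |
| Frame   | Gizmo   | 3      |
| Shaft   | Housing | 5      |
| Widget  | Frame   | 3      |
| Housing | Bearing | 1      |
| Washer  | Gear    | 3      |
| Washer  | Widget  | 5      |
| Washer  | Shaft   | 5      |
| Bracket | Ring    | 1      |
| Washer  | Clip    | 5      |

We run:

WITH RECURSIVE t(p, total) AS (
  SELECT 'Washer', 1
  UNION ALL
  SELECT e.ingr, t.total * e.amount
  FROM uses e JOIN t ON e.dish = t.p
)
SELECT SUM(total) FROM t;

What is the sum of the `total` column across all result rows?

139

Base: (Washer, total=1).
Iteration 1: components of {Washer} -> Clip = 1*5 = 5, Gear = 1*3 = 3, Shaft = 1*5 = 5, Widget = 1*5 = 5.
Iteration 2: components of {Clip,Gear,Shaft,Widget} -> Bracket = 5*1 = 5, Frame = 5*3 = 15, Housing = 5*5 = 25.
Iteration 3: components of {Bracket,Frame,Housing} -> Bearing = 25*1 = 25, Gizmo = 15*3 = 45, Ring = 5*1 = 5.
Iteration 4: no further components; recursion stops.
SUM(total) = 1 + 5 + 3 + 5 + 5 + 15 + 5 + 25 + 45 + 5 + 25 = 139.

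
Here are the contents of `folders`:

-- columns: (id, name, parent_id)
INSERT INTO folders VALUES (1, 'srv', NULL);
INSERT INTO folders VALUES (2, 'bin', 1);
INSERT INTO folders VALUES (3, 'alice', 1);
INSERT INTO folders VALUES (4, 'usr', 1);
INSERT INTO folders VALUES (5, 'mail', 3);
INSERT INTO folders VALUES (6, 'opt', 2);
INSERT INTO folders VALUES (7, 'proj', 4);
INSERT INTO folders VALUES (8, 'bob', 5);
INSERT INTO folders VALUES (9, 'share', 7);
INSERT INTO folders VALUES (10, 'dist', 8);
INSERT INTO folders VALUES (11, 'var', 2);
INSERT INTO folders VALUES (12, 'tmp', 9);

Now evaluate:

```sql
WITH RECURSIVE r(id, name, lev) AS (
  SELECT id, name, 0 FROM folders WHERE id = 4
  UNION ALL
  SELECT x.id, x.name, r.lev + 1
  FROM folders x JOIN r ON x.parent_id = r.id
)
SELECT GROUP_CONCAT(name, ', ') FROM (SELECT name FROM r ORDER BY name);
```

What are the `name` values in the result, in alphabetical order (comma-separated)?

proj, share, tmp, usr

Base: id=4 (usr) at lev 0.
Iteration 1: rows with parent_id in {4} -> proj (id 7, lev 1).
Iteration 2: rows with parent_id in {7} -> share (id 9, lev 2).
Iteration 3: rows with parent_id in {9} -> tmp (id 12, lev 3).
Iteration 4: no rows with parent_id in {12}; recursion stops.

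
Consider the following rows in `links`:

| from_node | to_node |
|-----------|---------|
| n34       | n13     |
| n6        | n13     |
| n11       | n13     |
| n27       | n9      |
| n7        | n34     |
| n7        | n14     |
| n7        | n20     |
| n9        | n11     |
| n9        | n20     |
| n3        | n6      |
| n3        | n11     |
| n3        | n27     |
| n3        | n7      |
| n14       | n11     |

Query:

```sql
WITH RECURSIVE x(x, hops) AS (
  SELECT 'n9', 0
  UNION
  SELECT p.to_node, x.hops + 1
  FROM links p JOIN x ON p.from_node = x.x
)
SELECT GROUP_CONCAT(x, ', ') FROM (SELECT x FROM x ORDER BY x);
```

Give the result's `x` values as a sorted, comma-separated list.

n11, n13, n20, n9

Base: (n9, hops=0).
Iteration 1: edges from {n9} -> (n11, hops=1), (n20, hops=1).
Iteration 2: edges from {n11,n20} -> (n13, hops=2).
Iteration 3: no outgoing edges from {n13}; recursion stops.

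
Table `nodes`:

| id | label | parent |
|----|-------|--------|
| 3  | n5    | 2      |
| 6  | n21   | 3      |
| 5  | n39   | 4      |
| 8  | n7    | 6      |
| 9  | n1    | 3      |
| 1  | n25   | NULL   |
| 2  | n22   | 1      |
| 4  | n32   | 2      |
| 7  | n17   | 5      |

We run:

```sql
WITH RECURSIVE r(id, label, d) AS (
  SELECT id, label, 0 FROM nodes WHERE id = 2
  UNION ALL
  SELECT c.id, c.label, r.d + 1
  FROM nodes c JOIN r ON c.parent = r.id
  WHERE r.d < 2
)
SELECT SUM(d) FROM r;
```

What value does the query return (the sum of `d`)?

Base: id=2 (n22) at d 0.
Iteration 1: rows with parent in {2} -> n5 (id 3, d 1), n32 (id 4, d 1).
Iteration 2: rows with parent in {3,4} -> n39 (id 5, d 2), n21 (id 6, d 2), n1 (id 9, d 2).
Iteration 3: d < 2 fails for all current rows; recursion stops.
SUM(d) = 0 + 1 + 1 + 2 + 2 + 2 = 8.

8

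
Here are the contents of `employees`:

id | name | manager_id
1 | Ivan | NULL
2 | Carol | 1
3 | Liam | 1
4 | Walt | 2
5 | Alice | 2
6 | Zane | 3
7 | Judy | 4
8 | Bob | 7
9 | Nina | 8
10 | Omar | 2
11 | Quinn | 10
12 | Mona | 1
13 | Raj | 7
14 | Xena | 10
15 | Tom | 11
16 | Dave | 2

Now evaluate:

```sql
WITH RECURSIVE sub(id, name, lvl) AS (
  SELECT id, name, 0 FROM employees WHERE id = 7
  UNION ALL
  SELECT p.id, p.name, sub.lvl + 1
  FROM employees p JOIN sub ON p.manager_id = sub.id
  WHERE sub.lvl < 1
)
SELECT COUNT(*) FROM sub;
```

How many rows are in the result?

Base: id=7 (Judy) at lvl 0.
Iteration 1: rows with manager_id in {7} -> Bob (id 8, lvl 1), Raj (id 13, lvl 1).
Iteration 2: lvl < 1 fails for all current rows; recursion stops.
Total rows emitted: 3.

3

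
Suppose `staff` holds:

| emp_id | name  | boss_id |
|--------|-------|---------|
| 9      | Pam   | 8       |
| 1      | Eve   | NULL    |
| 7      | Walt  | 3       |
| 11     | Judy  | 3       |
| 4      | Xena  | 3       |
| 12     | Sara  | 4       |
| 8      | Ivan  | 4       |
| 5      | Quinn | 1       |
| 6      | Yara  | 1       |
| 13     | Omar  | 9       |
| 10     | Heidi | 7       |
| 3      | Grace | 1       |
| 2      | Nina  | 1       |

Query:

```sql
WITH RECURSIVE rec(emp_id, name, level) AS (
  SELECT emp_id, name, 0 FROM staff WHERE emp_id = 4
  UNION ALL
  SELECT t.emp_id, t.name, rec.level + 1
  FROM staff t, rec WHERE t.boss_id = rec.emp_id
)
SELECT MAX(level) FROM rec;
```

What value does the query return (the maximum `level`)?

Base: emp_id=4 (Xena) at level 0.
Iteration 1: rows with boss_id in {4} -> Ivan (id 8, level 1), Sara (id 12, level 1).
Iteration 2: rows with boss_id in {8,12} -> Pam (id 9, level 2).
Iteration 3: rows with boss_id in {9} -> Omar (id 13, level 3).
Iteration 4: no rows with boss_id in {13}; recursion stops.
level values: 0, 1, 1, 2, 3; the maximum is 3.

3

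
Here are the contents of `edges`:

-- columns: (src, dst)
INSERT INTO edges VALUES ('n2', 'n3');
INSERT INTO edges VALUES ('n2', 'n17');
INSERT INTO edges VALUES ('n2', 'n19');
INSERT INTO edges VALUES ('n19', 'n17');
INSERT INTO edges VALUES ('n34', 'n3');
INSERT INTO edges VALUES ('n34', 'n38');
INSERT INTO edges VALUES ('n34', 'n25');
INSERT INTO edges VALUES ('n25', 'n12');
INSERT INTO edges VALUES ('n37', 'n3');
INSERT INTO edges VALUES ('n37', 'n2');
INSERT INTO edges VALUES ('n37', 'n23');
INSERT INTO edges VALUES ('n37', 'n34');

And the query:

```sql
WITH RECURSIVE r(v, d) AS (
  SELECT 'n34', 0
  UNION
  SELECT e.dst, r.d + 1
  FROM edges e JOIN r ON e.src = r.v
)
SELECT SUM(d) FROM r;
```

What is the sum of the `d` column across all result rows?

Base: (n34, d=0).
Iteration 1: edges from {n34} -> (n25, d=1), (n3, d=1), (n38, d=1).
Iteration 2: edges from {n25,n3,n38} -> (n12, d=2).
Iteration 3: no outgoing edges from {n12}; recursion stops.
SUM(d) = 0 + 1 + 1 + 1 + 2 = 5.

5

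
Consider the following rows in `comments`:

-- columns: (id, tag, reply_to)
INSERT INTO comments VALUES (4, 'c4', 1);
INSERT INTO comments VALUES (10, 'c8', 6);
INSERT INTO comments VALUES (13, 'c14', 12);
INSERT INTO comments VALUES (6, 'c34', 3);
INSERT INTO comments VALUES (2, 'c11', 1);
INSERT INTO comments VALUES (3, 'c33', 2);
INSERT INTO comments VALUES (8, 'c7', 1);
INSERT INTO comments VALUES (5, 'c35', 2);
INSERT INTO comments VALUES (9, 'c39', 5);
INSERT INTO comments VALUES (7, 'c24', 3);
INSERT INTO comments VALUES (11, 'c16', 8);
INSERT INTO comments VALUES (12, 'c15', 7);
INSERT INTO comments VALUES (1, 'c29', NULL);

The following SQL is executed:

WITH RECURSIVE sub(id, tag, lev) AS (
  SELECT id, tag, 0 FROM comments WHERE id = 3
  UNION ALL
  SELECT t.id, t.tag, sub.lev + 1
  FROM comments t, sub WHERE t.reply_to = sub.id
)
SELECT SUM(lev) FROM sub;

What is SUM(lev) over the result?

9

Base: id=3 (c33) at lev 0.
Iteration 1: rows with reply_to in {3} -> c34 (id 6, lev 1), c24 (id 7, lev 1).
Iteration 2: rows with reply_to in {6,7} -> c8 (id 10, lev 2), c15 (id 12, lev 2).
Iteration 3: rows with reply_to in {10,12} -> c14 (id 13, lev 3).
Iteration 4: no rows with reply_to in {13}; recursion stops.
SUM(lev) = 0 + 1 + 1 + 2 + 2 + 3 = 9.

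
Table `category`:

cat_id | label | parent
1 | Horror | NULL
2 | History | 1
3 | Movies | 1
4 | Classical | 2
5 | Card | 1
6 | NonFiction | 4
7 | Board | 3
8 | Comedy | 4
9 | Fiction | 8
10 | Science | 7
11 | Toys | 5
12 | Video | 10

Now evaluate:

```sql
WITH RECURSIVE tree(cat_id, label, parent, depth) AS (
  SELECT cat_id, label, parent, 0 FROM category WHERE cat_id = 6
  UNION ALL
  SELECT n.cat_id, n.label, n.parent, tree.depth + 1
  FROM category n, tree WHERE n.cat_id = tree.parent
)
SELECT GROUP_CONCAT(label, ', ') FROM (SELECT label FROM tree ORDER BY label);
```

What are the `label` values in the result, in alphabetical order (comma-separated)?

Base: cat_id=6 (NonFiction), parent=4, depth 0.
Iteration 1: join on cat_id=4 -> Classical (id 4, parent=2, depth 1).
Iteration 2: join on cat_id=2 -> History (id 2, parent=1, depth 2).
Iteration 3: join on cat_id=1 -> Horror (id 1, parent=NULL, depth 3).
Iteration 4: parent is NULL; no match; recursion stops.

Classical, History, Horror, NonFiction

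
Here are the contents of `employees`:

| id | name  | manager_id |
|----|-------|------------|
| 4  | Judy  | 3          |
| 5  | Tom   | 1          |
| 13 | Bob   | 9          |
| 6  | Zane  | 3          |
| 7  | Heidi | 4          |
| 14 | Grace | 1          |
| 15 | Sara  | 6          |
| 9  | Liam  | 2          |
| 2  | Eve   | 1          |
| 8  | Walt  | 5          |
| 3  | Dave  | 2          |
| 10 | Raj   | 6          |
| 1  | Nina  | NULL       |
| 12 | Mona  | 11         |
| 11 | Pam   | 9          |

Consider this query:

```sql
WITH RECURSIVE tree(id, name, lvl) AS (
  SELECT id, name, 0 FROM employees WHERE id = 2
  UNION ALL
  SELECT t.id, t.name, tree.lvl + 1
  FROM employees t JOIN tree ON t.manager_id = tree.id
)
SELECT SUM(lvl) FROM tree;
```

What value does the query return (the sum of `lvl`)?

Base: id=2 (Eve) at lvl 0.
Iteration 1: rows with manager_id in {2} -> Dave (id 3, lvl 1), Liam (id 9, lvl 1).
Iteration 2: rows with manager_id in {3,9} -> Judy (id 4, lvl 2), Zane (id 6, lvl 2), Pam (id 11, lvl 2), Bob (id 13, lvl 2).
Iteration 3: rows with manager_id in {4,6,11,13} -> Heidi (id 7, lvl 3), Raj (id 10, lvl 3), Mona (id 12, lvl 3), Sara (id 15, lvl 3).
Iteration 4: no rows with manager_id in {7,10,12,15}; recursion stops.
SUM(lvl) = 0 + 1 + 1 + 2 + 2 + 2 + 2 + 3 + 3 + 3 + 3 = 22.

22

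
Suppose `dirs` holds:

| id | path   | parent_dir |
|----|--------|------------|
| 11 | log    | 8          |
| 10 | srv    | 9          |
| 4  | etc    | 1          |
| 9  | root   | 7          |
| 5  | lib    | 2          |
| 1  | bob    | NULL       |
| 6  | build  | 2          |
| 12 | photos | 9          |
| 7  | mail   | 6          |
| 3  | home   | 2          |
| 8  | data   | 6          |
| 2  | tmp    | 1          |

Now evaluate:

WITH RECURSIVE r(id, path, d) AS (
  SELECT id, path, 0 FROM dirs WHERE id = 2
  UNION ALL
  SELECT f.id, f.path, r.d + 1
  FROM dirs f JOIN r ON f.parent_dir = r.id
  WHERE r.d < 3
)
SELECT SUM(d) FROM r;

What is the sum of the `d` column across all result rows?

13

Base: id=2 (tmp) at d 0.
Iteration 1: rows with parent_dir in {2} -> home (id 3, d 1), lib (id 5, d 1), build (id 6, d 1).
Iteration 2: rows with parent_dir in {3,5,6} -> mail (id 7, d 2), data (id 8, d 2).
Iteration 3: rows with parent_dir in {7,8} -> root (id 9, d 3), log (id 11, d 3).
Iteration 4: d < 3 fails for all current rows; recursion stops.
SUM(d) = 0 + 1 + 1 + 1 + 2 + 2 + 3 + 3 = 13.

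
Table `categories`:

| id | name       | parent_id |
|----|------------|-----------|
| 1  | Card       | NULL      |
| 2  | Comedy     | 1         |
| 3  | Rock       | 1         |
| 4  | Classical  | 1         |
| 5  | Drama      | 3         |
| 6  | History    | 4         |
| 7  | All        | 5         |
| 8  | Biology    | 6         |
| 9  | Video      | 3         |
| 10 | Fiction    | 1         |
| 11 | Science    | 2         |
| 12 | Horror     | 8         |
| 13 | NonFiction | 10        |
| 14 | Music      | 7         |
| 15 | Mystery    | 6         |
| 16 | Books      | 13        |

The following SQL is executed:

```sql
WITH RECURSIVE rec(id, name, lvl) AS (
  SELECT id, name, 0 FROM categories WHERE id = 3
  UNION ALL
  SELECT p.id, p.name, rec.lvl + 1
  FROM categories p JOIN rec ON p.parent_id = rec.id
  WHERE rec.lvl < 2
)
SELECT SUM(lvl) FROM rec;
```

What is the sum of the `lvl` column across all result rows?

Base: id=3 (Rock) at lvl 0.
Iteration 1: rows with parent_id in {3} -> Drama (id 5, lvl 1), Video (id 9, lvl 1).
Iteration 2: rows with parent_id in {5,9} -> All (id 7, lvl 2).
Iteration 3: lvl < 2 fails for all current rows; recursion stops.
SUM(lvl) = 0 + 1 + 1 + 2 = 4.

4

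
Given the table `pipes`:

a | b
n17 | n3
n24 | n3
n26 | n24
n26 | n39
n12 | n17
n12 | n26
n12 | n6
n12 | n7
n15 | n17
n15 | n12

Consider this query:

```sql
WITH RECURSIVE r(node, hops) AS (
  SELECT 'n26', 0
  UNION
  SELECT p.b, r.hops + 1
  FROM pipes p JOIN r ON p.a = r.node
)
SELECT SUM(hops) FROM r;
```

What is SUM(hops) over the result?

4

Base: (n26, hops=0).
Iteration 1: edges from {n26} -> (n24, hops=1), (n39, hops=1).
Iteration 2: edges from {n24,n39} -> (n3, hops=2).
Iteration 3: no outgoing edges from {n3}; recursion stops.
SUM(hops) = 0 + 1 + 1 + 2 = 4.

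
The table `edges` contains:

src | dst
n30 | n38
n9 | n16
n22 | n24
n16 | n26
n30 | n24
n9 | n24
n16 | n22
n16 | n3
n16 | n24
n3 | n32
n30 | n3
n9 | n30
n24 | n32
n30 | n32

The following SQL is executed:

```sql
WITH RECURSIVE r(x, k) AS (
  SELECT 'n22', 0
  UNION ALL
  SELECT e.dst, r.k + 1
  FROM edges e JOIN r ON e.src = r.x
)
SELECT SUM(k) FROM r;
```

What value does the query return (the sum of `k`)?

Base: (n22, k=0).
Iteration 1: edges from {n22} -> (n24, k=1).
Iteration 2: edges from {n24} -> (n32, k=2).
Iteration 3: no outgoing edges from {n32}; recursion stops.
SUM(k) = 0 + 1 + 2 = 3.

3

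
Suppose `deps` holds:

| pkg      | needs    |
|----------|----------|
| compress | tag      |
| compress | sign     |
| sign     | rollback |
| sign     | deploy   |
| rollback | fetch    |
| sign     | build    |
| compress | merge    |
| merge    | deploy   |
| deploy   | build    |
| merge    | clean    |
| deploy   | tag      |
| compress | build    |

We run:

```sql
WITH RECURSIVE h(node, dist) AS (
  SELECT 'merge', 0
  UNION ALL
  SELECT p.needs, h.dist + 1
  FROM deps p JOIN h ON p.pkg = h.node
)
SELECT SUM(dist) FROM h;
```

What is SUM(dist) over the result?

Base: (merge, dist=0).
Iteration 1: edges from {merge} -> (clean, dist=1), (deploy, dist=1).
Iteration 2: edges from {clean,deploy} -> (build, dist=2), (tag, dist=2).
Iteration 3: no outgoing edges from {build,tag}; recursion stops.
SUM(dist) = 0 + 1 + 1 + 2 + 2 = 6.

6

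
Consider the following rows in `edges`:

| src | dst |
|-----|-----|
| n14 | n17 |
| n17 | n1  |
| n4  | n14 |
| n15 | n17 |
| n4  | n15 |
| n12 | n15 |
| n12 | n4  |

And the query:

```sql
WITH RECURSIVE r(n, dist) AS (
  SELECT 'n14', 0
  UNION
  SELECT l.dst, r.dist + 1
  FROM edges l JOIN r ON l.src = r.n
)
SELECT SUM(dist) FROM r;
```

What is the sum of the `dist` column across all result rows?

Base: (n14, dist=0).
Iteration 1: edges from {n14} -> (n17, dist=1).
Iteration 2: edges from {n17} -> (n1, dist=2).
Iteration 3: no outgoing edges from {n1}; recursion stops.
SUM(dist) = 0 + 1 + 2 = 3.

3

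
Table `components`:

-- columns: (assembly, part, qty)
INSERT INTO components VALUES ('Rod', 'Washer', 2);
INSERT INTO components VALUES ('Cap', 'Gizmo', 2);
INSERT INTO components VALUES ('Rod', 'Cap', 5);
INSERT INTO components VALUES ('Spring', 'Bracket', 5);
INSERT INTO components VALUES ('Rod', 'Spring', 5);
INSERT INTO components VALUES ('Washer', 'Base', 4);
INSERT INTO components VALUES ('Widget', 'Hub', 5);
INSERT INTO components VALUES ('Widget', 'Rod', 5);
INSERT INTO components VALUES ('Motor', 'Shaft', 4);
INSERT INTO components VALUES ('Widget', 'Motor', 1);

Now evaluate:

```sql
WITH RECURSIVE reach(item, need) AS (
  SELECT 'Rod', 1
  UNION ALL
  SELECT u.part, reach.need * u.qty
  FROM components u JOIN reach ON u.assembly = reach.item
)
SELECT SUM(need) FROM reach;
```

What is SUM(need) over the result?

Base: (Rod, need=1).
Iteration 1: components of {Rod} -> Cap = 1*5 = 5, Spring = 1*5 = 5, Washer = 1*2 = 2.
Iteration 2: components of {Cap,Spring,Washer} -> Base = 2*4 = 8, Bracket = 5*5 = 25, Gizmo = 5*2 = 10.
Iteration 3: no further components; recursion stops.
SUM(need) = 1 + 2 + 5 + 5 + 8 + 25 + 10 = 56.

56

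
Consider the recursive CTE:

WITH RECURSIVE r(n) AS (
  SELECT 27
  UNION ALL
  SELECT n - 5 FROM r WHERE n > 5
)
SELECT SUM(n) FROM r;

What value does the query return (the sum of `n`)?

Base: n=27.
Iteration 1: 27 > 5 holds -> n = 27 - 5 = 22.
Iteration 2: 22 > 5 holds -> n = 22 - 5 = 17.
Iteration 3: 17 > 5 holds -> n = 17 - 5 = 12.
Iteration 4: 12 > 5 holds -> n = 12 - 5 = 7.
Iteration 5: 7 > 5 holds -> n = 7 - 5 = 2.
Iteration 6: 2 > 5 fails; recursion stops.
SUM(n) = 27 + 22 + 17 + 12 + 7 + 2 = 87.

87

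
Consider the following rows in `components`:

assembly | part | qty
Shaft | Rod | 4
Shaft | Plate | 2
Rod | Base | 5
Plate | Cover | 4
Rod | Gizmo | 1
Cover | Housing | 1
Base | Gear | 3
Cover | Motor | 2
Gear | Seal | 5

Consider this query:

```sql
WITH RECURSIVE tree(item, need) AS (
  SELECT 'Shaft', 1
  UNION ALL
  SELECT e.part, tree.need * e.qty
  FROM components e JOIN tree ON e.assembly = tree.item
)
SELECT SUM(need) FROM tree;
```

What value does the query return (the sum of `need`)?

423

Base: (Shaft, need=1).
Iteration 1: components of {Shaft} -> Plate = 1*2 = 2, Rod = 1*4 = 4.
Iteration 2: components of {Plate,Rod} -> Base = 4*5 = 20, Cover = 2*4 = 8, Gizmo = 4*1 = 4.
Iteration 3: components of {Base,Cover,Gizmo} -> Gear = 20*3 = 60, Housing = 8*1 = 8, Motor = 8*2 = 16.
Iteration 4: components of {Gear,Housing,Motor} -> Seal = 60*5 = 300.
Iteration 5: no further components; recursion stops.
SUM(need) = 1 + 4 + 2 + 20 + 4 + 8 + 60 + 8 + 16 + 300 = 423.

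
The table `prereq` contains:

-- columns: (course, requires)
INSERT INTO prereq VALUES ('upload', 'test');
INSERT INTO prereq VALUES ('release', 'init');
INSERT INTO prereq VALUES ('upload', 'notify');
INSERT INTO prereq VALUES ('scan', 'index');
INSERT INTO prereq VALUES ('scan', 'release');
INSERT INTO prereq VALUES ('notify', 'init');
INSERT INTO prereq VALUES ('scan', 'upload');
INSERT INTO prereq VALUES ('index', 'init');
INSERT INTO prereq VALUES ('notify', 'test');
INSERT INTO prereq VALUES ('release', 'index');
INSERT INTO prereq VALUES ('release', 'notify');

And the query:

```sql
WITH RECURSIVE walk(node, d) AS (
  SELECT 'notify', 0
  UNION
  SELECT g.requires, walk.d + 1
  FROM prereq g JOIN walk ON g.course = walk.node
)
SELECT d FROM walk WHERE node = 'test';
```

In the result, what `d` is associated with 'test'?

Base: (notify, d=0).
Iteration 1: edges from {notify} -> (init, d=1), (test, d=1).
Iteration 2: no outgoing edges from {init,test}; recursion stops.

1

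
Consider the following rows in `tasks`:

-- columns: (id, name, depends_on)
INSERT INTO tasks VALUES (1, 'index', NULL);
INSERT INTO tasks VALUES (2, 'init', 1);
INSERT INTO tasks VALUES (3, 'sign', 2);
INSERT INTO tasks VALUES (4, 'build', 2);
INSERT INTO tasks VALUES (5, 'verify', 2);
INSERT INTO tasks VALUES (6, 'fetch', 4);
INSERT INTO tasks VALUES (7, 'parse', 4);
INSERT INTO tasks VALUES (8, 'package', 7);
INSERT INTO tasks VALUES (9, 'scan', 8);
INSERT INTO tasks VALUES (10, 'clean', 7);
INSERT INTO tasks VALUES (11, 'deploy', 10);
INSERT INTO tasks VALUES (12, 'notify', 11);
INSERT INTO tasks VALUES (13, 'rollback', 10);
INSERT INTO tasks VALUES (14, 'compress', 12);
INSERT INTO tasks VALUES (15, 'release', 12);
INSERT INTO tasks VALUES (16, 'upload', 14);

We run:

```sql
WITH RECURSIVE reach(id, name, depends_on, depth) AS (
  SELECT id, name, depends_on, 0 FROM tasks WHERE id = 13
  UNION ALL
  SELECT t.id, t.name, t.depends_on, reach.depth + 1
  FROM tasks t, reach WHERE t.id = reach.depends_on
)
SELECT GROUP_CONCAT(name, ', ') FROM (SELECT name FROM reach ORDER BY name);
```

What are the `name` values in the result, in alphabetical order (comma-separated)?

build, clean, index, init, parse, rollback

Base: id=13 (rollback), depends_on=10, depth 0.
Iteration 1: join on id=10 -> clean (id 10, depends_on=7, depth 1).
Iteration 2: join on id=7 -> parse (id 7, depends_on=4, depth 2).
Iteration 3: join on id=4 -> build (id 4, depends_on=2, depth 3).
Iteration 4: join on id=2 -> init (id 2, depends_on=1, depth 4).
Iteration 5: join on id=1 -> index (id 1, depends_on=NULL, depth 5).
Iteration 6: depends_on is NULL; no match; recursion stops.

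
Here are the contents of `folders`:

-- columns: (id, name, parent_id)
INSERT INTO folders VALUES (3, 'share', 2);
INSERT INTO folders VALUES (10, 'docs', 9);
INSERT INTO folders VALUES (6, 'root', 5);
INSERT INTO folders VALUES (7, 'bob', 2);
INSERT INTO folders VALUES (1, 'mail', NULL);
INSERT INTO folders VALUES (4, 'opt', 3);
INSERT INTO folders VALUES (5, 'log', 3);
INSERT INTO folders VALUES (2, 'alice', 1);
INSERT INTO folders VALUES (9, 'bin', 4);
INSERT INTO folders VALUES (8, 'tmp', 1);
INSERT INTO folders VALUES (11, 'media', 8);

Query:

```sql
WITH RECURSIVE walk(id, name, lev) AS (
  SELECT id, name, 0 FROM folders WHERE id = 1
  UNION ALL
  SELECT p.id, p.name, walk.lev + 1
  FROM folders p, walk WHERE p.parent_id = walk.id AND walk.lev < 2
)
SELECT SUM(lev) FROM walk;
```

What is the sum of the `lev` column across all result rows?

8

Base: id=1 (mail) at lev 0.
Iteration 1: rows with parent_id in {1} -> alice (id 2, lev 1), tmp (id 8, lev 1).
Iteration 2: rows with parent_id in {2,8} -> share (id 3, lev 2), bob (id 7, lev 2), media (id 11, lev 2).
Iteration 3: lev < 2 fails for all current rows; recursion stops.
SUM(lev) = 0 + 1 + 1 + 2 + 2 + 2 = 8.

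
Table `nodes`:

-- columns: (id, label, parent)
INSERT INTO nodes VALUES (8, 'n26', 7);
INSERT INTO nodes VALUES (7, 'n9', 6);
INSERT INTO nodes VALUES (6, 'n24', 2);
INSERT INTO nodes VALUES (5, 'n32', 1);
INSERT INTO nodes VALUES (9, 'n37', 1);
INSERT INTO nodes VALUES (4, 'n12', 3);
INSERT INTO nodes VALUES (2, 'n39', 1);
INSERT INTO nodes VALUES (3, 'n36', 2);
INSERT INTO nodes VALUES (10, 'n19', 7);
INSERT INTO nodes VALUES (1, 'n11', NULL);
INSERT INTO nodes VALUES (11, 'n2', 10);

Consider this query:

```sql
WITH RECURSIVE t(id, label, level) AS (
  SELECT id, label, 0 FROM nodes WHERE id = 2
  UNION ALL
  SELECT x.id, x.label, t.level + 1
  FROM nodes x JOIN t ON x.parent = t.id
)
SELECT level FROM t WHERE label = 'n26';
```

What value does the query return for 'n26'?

3

Base: id=2 (n39) at level 0.
Iteration 1: rows with parent in {2} -> n36 (id 3, level 1), n24 (id 6, level 1).
Iteration 2: rows with parent in {3,6} -> n12 (id 4, level 2), n9 (id 7, level 2).
Iteration 3: rows with parent in {4,7} -> n26 (id 8, level 3), n19 (id 10, level 3).
Iteration 4: rows with parent in {8,10} -> n2 (id 11, level 4).
Iteration 5: no rows with parent in {11}; recursion stops.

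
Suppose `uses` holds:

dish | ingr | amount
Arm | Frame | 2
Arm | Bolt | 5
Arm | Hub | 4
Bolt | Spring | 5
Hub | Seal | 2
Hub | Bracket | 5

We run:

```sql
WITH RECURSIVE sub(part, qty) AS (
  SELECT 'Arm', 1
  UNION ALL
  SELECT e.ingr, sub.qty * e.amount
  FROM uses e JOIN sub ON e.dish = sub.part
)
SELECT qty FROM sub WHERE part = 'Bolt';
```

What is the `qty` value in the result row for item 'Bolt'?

5

Base: (Arm, qty=1).
Iteration 1: components of {Arm} -> Bolt = 1*5 = 5, Frame = 1*2 = 2, Hub = 1*4 = 4.
Iteration 2: components of {Bolt,Frame,Hub} -> Bracket = 4*5 = 20, Seal = 4*2 = 8, Spring = 5*5 = 25.
Iteration 3: no further components; recursion stops.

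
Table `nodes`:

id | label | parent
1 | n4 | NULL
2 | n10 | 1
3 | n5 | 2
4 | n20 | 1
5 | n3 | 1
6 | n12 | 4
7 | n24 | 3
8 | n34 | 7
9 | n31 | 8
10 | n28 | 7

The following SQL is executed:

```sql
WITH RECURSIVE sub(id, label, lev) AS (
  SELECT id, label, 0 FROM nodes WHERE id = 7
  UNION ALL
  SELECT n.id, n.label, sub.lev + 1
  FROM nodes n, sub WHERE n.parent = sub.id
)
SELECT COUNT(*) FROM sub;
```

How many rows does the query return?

Base: id=7 (n24) at lev 0.
Iteration 1: rows with parent in {7} -> n34 (id 8, lev 1), n28 (id 10, lev 1).
Iteration 2: rows with parent in {8,10} -> n31 (id 9, lev 2).
Iteration 3: no rows with parent in {9}; recursion stops.
Total rows emitted: 4.

4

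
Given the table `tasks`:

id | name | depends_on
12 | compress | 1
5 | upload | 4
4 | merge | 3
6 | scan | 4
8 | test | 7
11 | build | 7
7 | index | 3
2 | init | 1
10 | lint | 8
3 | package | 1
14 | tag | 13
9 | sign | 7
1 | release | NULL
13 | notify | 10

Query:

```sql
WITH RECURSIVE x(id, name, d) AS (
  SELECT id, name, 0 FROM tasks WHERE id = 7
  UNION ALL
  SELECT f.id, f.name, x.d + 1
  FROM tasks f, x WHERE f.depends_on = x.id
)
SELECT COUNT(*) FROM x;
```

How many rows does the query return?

Base: id=7 (index) at d 0.
Iteration 1: rows with depends_on in {7} -> test (id 8, d 1), sign (id 9, d 1), build (id 11, d 1).
Iteration 2: rows with depends_on in {8,9,11} -> lint (id 10, d 2).
Iteration 3: rows with depends_on in {10} -> notify (id 13, d 3).
Iteration 4: rows with depends_on in {13} -> tag (id 14, d 4).
Iteration 5: no rows with depends_on in {14}; recursion stops.
Total rows emitted: 7.

7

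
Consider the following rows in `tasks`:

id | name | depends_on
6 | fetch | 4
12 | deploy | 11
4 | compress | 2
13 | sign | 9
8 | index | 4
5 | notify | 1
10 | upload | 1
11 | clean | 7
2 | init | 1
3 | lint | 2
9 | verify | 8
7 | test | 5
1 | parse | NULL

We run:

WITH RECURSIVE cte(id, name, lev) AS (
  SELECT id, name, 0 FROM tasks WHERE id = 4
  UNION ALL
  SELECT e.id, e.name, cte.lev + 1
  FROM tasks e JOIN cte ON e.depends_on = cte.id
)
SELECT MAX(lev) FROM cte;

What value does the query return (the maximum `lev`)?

3

Base: id=4 (compress) at lev 0.
Iteration 1: rows with depends_on in {4} -> fetch (id 6, lev 1), index (id 8, lev 1).
Iteration 2: rows with depends_on in {6,8} -> verify (id 9, lev 2).
Iteration 3: rows with depends_on in {9} -> sign (id 13, lev 3).
Iteration 4: no rows with depends_on in {13}; recursion stops.
lev values: 0, 1, 1, 2, 3; the maximum is 3.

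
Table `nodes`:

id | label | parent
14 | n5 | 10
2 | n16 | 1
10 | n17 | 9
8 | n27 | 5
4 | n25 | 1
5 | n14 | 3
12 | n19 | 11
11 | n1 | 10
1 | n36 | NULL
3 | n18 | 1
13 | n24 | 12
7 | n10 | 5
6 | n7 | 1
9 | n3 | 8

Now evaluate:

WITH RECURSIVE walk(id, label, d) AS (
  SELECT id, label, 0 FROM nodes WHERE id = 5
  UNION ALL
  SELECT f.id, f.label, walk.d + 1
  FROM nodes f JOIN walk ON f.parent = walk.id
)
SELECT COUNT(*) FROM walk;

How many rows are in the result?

Base: id=5 (n14) at d 0.
Iteration 1: rows with parent in {5} -> n10 (id 7, d 1), n27 (id 8, d 1).
Iteration 2: rows with parent in {7,8} -> n3 (id 9, d 2).
Iteration 3: rows with parent in {9} -> n17 (id 10, d 3).
Iteration 4: rows with parent in {10} -> n1 (id 11, d 4), n5 (id 14, d 4).
Iteration 5: rows with parent in {11,14} -> n19 (id 12, d 5).
Iteration 6: rows with parent in {12} -> n24 (id 13, d 6).
Iteration 7: no rows with parent in {13}; recursion stops.
Total rows emitted: 9.

9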